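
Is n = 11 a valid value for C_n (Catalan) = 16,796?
No

Solution: C_11 = C(22,11)/(11+1) = 705,432/12 = 58,786, which does not equal 16,796.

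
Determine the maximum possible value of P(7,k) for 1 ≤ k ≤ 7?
5,040

Reasoning: P(7,k) increases in k, so maximum at k = 7: 7! = 5,040.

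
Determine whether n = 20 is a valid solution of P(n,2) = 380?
Yes

Reasoning: P(20,2) = 20·19 = 380, which equals 380.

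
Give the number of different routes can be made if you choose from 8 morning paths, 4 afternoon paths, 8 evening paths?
256

Solution: By the multiplication principle: 8 × 4 × 8 = 256.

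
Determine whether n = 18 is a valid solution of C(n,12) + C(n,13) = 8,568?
No

Explanation: C(18,12) + C(18,13) = 18,564 + 8,568 = 27,132, which does not equal 8,568.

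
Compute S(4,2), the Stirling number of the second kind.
Using the Stirling recurrence: S(n,k) = k·S(n-1,k) + S(n-1,k-1)
S(4,2) = 2·S(3,2) + S(3,1)
         = 2·3 + 1
         = 6 + 1
         = 7
Final answer: 7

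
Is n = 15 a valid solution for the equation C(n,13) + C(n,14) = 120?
Yes

Working:
C(15,13) + C(15,14) = 105 + 15 = 120, which equals 120.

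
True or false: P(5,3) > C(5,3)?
P(5,3) = 60 and C(5,3) = 10; P(n,r) = r! × C(n,r) so P > C whenever r ≥ 2.
Final answer: True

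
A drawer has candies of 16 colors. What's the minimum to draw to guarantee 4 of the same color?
Worst case: 3 of each = 48. One more: 49.

Answer: 49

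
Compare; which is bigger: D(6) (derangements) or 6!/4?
D(6)

Explanation: D(6) = (6-1)·[D(5) + D(4)] = 5·[44 + 9] = 265; 6!/4 = 720/4 = 180.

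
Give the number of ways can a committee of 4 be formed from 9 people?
126

Working:
C(9,4) = 9! / (4! × (9-4)!)
         = 9! / (4! × 5!)
         = 126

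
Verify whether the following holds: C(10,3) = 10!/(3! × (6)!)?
The correct denominator is 3!×7!, giving C(10,3) = 120; the stated RHS is 10!/(3!×6!) = 840 ≠ 120, so the statement does not hold.

Answer: False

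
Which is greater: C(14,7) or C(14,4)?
C(14,7)
C(14,7)=3,432, C(14,4)=1,001.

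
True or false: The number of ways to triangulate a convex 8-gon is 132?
True

Solution: Triangulations of a convex 8-gon are counted by the Catalan number C_6: C_6 = C(12,6)/(6+1) = 924/7 = 132.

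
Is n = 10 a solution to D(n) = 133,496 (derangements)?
D(10) = (10-1)·[D(9) + D(8)] = 9·[133,496 + 14,833] = 1,334,961, which does not equal 133,496.

Answer: No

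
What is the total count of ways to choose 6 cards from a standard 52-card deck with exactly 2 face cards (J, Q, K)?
6,031,740

12 face cards and 40 non-face cards: C(12,2) × C(40,4) = 66 × 91,390 = 6,031,740.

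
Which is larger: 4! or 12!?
4!=24, 12!=479,001,600. 12! > 4!.

Answer: 12!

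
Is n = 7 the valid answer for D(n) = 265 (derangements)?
No

D(7) = (7-1)·[D(6) + D(5)] = 6·[265 + 44] = 1,854, which does not equal 265.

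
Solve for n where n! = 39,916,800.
11

Working:
n! is strictly increasing. 9! = 362,880, 10! = 3,628,800, 11! = 39,916,800 ✓. So n = 11.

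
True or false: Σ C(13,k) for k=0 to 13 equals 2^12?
False

Solution: Binomial theorem: Σ C(13,k) = (1+1)^13 = 2^13 = 8,192; RHS 2^12 = 4,096.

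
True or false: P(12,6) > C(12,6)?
True

Working:
P(12,6) = 665,280 and C(12,6) = 924; P(n,r) = r! × C(n,r) so P > C whenever r ≥ 2.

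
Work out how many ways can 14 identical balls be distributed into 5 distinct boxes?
3,060

Reasoning: C(14+5-1, 5-1) = C(18, 4) = 3,060.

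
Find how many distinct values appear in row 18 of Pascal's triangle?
10

Solution: Row 18 has entries C(18,0)..C(18,18); by symmetry C(18,k)=C(18,18-k), giving 10 distinct values.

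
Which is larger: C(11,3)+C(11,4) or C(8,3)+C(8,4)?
First=495, Second=126.

Answer: C(11,3)+C(11,4)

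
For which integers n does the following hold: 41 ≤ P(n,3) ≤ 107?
5

Solution: P(4,3)=24; P(5,3)=60; P(6,3)=120. So valid n = 5.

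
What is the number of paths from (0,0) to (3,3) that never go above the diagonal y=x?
5

Solution: Counted by the Catalan number C_3: C_3 = C(6,3)/(3+1) = 20/4 = 5.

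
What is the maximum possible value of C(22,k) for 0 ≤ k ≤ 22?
Maximum at k = 11: C(22,11) = 705,432.
Final answer: 705,432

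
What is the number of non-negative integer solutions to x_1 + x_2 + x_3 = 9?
55

C(9+3-1, 3-1) = 55.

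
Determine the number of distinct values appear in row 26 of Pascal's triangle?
14

Explanation: Row 26 has entries C(26,0)..C(26,26); by symmetry C(26,k)=C(26,26-k), giving 14 distinct values.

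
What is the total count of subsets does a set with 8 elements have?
256

Explanation: Each element can be included or excluded: 2^8 = 256.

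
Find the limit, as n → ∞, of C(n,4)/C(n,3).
C(n,4)/C(n,3) = (n-3)/4 → ∞ as n → ∞.

Answer: ∞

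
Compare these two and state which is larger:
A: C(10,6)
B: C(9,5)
A
A=C(10,6)=210, B=C(9,5)=126.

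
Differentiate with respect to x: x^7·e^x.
Product rule: d/dx[x^7]·e^x + x^7·d/dx[e^x] = 7x^{6}e^x + x^7e^x.

Answer: (7x^6 + x^7)e^x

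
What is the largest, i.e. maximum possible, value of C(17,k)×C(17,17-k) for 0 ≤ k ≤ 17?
590,976,100

Solution: C(17,k)·C(17,17-k) = C(17,k)², maximised at the centre k = 8: C(17,8)² = 590,976,100.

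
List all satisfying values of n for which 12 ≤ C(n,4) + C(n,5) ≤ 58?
6, 7
C(5,4)+C(5,5)=6; C(6,4)+C(6,5)=21; C(7,4)+C(7,5)=56; C(8,4)+C(8,5)=126. So valid n = 6, 7.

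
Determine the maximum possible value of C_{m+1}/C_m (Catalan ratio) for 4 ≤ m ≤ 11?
C_{m+1}/C_m = 2(2m+1)/(m+2), which increases with m. Maximum at m = 11: 2·23/13 = 46/13.
Final answer: 46/13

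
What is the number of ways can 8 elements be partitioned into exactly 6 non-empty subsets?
This equals S(8,6), the Stirling number of the 2nd kind.
Using the Stirling recurrence: S(n,k) = k·S(n-1,k) + S(n-1,k-1)
S(8,6) = 6·S(7,6) + S(7,5)
         = 6·21 + 140
         = 126 + 140
         = 266
Final answer: 266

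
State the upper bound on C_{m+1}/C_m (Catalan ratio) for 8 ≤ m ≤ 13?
C_{m+1}/C_m = 2(2m+1)/(m+2), which increases with m. Maximum at m = 13: 2·27/15 = 18/5.
Final answer: 18/5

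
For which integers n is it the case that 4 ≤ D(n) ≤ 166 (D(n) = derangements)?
4, 5

Explanation: Using D(n) = (n−1)[D(n−1) + D(n−2)] with D(1)=0, D(2)=1: D(3)=2; D(4)=9; D(5)=44; D(6)=265. So valid n = 4, 5.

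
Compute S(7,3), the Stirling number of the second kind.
301
Using the Stirling recurrence: S(n,k) = k·S(n-1,k) + S(n-1,k-1)
S(7,3) = 3·S(6,3) + S(6,2)
         = 3·90 + 31
         = 270 + 31
         = 301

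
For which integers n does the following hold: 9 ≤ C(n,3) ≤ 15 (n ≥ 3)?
5

C(4,3)=4; C(5,3)=10; C(6,3)=20. So valid n = 5.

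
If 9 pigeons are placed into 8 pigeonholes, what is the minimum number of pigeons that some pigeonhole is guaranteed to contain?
2

Working:
Pigeonhole: ⌈9/8⌉ = 2.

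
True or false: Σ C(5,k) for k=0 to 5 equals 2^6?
False

Reasoning: Binomial theorem: Σ C(5,k) = (1+1)^5 = 2^5 = 32; RHS 2^6 = 64.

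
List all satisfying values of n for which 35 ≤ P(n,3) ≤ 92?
5
P(4,3)=24; P(5,3)=60; P(6,3)=120. So valid n = 5.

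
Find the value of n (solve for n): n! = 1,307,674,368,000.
n! is strictly increasing. 13! = 6,227,020,800, 14! = 87,178,291,200, 15! = 1,307,674,368,000 ✓. So n = 15.
Final answer: 15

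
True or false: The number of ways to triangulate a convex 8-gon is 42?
False

Working:
Triangulations of a convex 8-gon are counted by the Catalan number C_6: C_6 = C(12,6)/(6+1) = 924/7 = 132.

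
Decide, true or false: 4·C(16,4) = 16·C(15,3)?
True

Absorption identity k·C(n,k) = n·C(n-1,k-1). LHS = 4·1820 = 7,280; RHS = 16·455 = 7,280.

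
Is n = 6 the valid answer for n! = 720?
Yes
6! = 6·5! = 6·120 = 720, which equals 720.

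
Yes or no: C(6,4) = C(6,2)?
Symmetry C(n,k) = C(n,n-k): C(6,4) = 15 and C(6,2) = 15. Both sides agree, so the statement holds.
Final answer: Yes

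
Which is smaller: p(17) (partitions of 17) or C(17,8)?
Pentagonal recurrence p(n) = p(n−1) + p(n−2) − p(n−5) − p(n−7) + …: p(17) = p(16) + p(15) − p(12) − p(10) + p(5) + p(2) = 231 + 176 − 77 − 42 + 7 + 2 = 297; C(17,8) = 24,310.

Answer: p(17)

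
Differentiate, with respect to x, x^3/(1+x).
(3x^2(1+x) - x^3)/(1+x)²

Quotient rule: [3x^{2}(1+x) - x^3]/(1+x)².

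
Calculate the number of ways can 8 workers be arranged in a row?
Arrangements of 8 distinct objects: 8! = 40,320.
Final answer: 40,320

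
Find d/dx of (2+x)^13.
13(2+x)^12

Solution: Using the power rule: d/dx (2+x)^13 = 13(2+x)^{12}.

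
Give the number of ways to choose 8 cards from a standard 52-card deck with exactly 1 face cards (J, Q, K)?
223,722,720

12 face cards and 40 non-face cards: C(12,1) × C(40,7) = 12 × 18,643,560 = 223,722,720.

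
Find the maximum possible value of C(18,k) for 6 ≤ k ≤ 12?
48,620

Reasoning: C(18,k) is maximised at the centre of the row: C(18,9) = 48,620.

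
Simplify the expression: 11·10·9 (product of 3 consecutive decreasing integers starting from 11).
990

Explanation: This is P(11,3) = 11!/(8)! = 990.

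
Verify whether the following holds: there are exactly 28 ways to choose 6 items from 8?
True

Explanation: C(8,6) = 28.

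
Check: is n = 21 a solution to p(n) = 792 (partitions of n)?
Yes

Reasoning: Pentagonal recurrence p(n) = p(n−1) + p(n−2) − p(n−5) − p(n−7) + …: p(21) = p(20) + p(19) − p(16) − p(14) + p(9) + p(6) = 627 + 490 − 231 − 135 + 30 + 11 = 792, which equals 792.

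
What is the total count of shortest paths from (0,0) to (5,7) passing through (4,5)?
To (4,5): C(9,4)=126. From there: C(3,1)=3. Total: 378.

Answer: 378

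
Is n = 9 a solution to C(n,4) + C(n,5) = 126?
No
C(9,4) + C(9,5) = 126 + 126 = 252, which does not equal 126.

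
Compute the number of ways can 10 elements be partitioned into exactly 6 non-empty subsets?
22,827

Solution: This equals S(10,6), the Stirling number of the 2nd kind.
Using the Stirling recurrence: S(n,k) = k·S(n-1,k) + S(n-1,k-1)
S(10,6) = 6·S(9,6) + S(9,5)
         = 6·2646 + 6951
         = 15876 + 6951
         = 22,827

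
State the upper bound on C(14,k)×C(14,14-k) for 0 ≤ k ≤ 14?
11,778,624

C(14,k)·C(14,14-k) = C(14,k)², maximised at the centre k = 7: C(14,7)² = 11,778,624.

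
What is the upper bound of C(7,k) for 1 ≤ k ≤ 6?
C(7,k) is maximised at the centre of the row: C(7,3) = 35.

Answer: 35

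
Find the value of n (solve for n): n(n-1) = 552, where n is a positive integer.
24
n² − n − 552 = 0, so n = (1 ± √(1 + 4·552))/2 = (1 ± √2,209)/2 = (1 ± 47)/2, i.e. n = 24 or n = -23. Taking the positive root, n = 24 (check: 24×23 = 552).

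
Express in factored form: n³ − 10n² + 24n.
n(n − 4)(n − 6)

Solution: n³ − 10n² + 24n = n(n² − 10n + 24) = n(n − 4)(n − 6).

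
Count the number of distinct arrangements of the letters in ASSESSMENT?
Word has 10 letters (A=1, S=4, E=2, M=1, N=1, T=1). Arrangements: 10!/Π(k!) = 75,600.
Final answer: 75,600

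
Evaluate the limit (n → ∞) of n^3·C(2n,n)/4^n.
∞

Solution: C(2n,n) ~ 4^n/√(πn), so n^3·C(2n,n)/4^n ~ n^(3 − 1/2)/√π → ∞.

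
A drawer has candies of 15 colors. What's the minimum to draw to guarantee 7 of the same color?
91

Solution: Worst case: 6 of each = 90. One more: 91.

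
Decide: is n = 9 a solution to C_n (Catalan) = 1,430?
No

C_9 = C(18,9)/(9+1) = 48,620/10 = 4,862, which does not equal 1,430.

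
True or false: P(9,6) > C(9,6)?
True

Reasoning: P(9,6) = 60,480 and C(9,6) = 84; P(n,r) = r! × C(n,r) so P > C whenever r ≥ 2.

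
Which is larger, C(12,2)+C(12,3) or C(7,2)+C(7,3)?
C(12,2)+C(12,3)

First=286, Second=56.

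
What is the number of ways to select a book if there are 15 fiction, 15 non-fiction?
30

Working:
By the addition principle: 15 + 15 = 30.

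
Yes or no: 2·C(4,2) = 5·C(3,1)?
No

Reasoning: Absorption identity k·C(n,k) = n·C(n-1,k-1). LHS = 2·6 = 12; RHS = 5·3 = 15.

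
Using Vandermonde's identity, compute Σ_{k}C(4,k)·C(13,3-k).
680
= C(4+13,3) = C(17,3) = 680.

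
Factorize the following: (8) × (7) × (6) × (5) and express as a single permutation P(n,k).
Product of 4 consecutive descending integers starting at 8: P(8,4) = 8!/4! = 1,680.
Final answer: P(8,4) = 8!/(4)!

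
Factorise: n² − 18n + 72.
(n − 6)(n − 12)

Reasoning: Seek roots whose sum is 18 and product is 72: (6, 12). So n² − 18n + 72 = (n − 6)(n − 12).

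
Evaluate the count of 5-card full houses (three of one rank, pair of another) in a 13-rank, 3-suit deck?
468
Triple rank: 13. Triple suits: C(3,3)=1. Pair rank: 12. Pair suits: C(3,2)=3. Total: 468.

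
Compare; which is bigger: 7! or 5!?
7!

Solution: 7!=5,040, 5!=120. 7! > 5!.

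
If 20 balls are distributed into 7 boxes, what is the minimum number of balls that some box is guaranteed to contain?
3
Pigeonhole: ⌈20/7⌉ = 3.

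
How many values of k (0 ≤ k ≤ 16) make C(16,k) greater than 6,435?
5

Working:
Row 16 is unimodal and symmetric about k=16/2. C(16,5)=4,368 ≤ 6,435; C(16,6)=8,008 > 6,435; by symmetry C(16,k) > 6,435 for k = 6..10. That's 10 - 6 + 1 = 5 values.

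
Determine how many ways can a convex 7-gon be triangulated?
42

Working:
Using the Catalan number formula: C_n = C(2n, n) / (n+1)
C_5 = C(10, 5) / (5+1)
     = 252 / 6
     = 42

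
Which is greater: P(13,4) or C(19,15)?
P(13,4)

Explanation: P(13,4)=17,160, C(19,15)=3,876.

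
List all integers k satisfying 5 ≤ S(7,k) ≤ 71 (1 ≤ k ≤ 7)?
2, 6

Explanation: S(7,1)=1; S(7,2)=63; S(7,3)=301; S(7,4)=350; S(7,5)=140; S(7,6)=21; S(7,7)=1. So valid k = 2, 6.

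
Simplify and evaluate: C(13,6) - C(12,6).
C(13,6) - C(12,6) = C(12,5) = 792.

Answer: 792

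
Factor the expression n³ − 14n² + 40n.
n³ − 14n² + 40n = n(n² − 14n + 40) = n(n − 4)(n − 10).
Final answer: n(n − 4)(n − 10)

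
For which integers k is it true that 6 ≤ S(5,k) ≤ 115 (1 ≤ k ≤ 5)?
2, 3, 4

Explanation: S(5,1)=1; S(5,2)=15; S(5,3)=25; S(5,4)=10; S(5,5)=1. So valid k = 2, 3, 4.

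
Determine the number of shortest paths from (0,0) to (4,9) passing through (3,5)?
To (3,5): C(8,3)=56. From there: C(5,1)=5. Total: 280.
Final answer: 280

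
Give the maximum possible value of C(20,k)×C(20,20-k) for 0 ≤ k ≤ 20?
C(20,k)·C(20,20-k) = C(20,k)², maximised at the centre k = 10: C(20,10)² = 34,134,779,536.

Answer: 34,134,779,536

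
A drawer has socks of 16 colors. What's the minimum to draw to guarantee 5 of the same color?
65

Worst case: 4 of each = 64. One more: 65.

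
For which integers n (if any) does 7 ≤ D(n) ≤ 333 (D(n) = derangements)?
4, 5, 6
Using D(n) = (n−1)[D(n−1) + D(n−2)] with D(1)=0, D(2)=1: D(3)=2; D(4)=9; D(5)=44; D(6)=265; D(7)=1,854. So valid n = 4, 5, 6.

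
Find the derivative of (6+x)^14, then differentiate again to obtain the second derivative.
First derivative: 14(6+x)^{13}. Second derivative: 14·13·(6+x)^{12} = 182(6+x)^{12}.
Final answer: 182(6+x)^12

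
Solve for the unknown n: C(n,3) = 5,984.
34

Reasoning: C(n,3) = n(n−1)(n−2)/3! is increasing in n, and n(n−1)(n−2) = 3!·5,984 = 35,904 ≈ (n−1)^3 gives n ≈ 34.0. Check: C(32,3) = 4,960, C(33,3) = 5,456, C(34,3) = 5,984 ✓. So n = 34.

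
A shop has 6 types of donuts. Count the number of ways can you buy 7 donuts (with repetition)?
Stars and bars: C(7+6-1, 7) = C(12, 7) = 792.

Answer: 792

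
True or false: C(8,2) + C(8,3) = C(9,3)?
True

Reasoning: Pascal's identity C(n,k) + C(n,k+1) = C(n+1,k+1): 28 + 56 = 84 = C(9,3).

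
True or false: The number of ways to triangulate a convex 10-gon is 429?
False

Solution: Triangulations of a convex 10-gon are counted by the Catalan number C_8: C_8 = C(16,8)/(8+1) = 12,870/9 = 1,430.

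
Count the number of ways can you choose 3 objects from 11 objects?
165

Reasoning: C(11,3) = 11! / (3! × (11-3)!)
         = 11! / (3! × 8!)
         = 165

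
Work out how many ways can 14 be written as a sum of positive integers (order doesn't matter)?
135

Solution: Pentagonal recurrence p(n) = p(n−1) + p(n−2) − p(n−5) − p(n−7) + …: p(14) = p(13) + p(12) − p(9) − p(7) + p(2) = 101 + 77 − 30 − 15 + 2 = 135.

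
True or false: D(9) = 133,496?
Derangements of 9 elements: D(9) = (9-1)·[D(8) + D(7)] = 8·[14,833 + 1,854] = 133,496.

Answer: True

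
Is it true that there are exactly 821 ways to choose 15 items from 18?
C(18,15) = 816 ≠ 821.
Final answer: False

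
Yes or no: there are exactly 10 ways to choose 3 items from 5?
C(5,3) = 10.
Final answer: Yes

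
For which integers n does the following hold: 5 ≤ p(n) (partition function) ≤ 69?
4, 5, 6, 7, 8, 9, 10, 11

Working:
Tabulating p(n) via p(n) = p(n−1) + p(n−2) − p(n−5) − p(n−7) + …: p(3)=3; p(4)=5; p(5)=7; p(6)=11; p(7)=15; p(8)=22; p(9)=30; p(10)=42; p(11)=56; p(12)=77. So valid n = 4, 5, 6, 7, 8, 9, 10, 11.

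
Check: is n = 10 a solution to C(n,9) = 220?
No

Working:
C(10,9) = 10·9·8·7·6·5·4·3·2/9! = 3,628,800/362,880 = 10, which does not equal 220.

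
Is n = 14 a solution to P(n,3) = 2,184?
Yes

Reasoning: P(14,3) = 14·13·12 = 2,184, which equals 2,184.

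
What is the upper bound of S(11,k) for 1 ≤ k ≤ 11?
246,730

Solution: Row S(11,k) for k = 1..11 (via S(n,k) = k·S(n−1,k) + S(n−1,k−1)): 1, 1,023, 28,501, 145,750, 246,730, 179,487, 63,987, 11,880, 1,155, 55, 1. The row is unimodal; maximum at k = 5: 246,730.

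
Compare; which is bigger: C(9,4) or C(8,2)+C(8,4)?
C(9,4)

Solution: C(9,4)=126; C(8,2)+C(8,4)=28+70=98.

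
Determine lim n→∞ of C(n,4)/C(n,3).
∞

Explanation: C(n,4)/C(n,3) = (n-3)/4 → ∞ as n → ∞.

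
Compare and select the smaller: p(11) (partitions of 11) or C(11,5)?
p(11)
Pentagonal recurrence p(n) = p(n−1) + p(n−2) − p(n−5) − p(n−7) + …: p(11) = p(10) + p(9) − p(6) − p(4) = 42 + 30 − 11 − 5 = 56; C(11,5) = 462.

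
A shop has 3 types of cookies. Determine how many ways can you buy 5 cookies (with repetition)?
21

Stars and bars: C(5+3-1, 5) = C(7, 5) = 21.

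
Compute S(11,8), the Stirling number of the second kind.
Using the Stirling recurrence: S(n,k) = k·S(n-1,k) + S(n-1,k-1)
S(11,8) = 8·S(10,8) + S(10,7)
         = 8·750 + 5880
         = 6000 + 5880
         = 11,880
Final answer: 11,880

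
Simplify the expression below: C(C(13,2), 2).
C(13,2) = 78, then C(78, 2) = 3,003.
Final answer: 3,003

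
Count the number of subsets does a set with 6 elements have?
64

Solution: Each element can be included or excluded: 2^6 = 64.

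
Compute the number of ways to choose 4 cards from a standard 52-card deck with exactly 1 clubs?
118,807

Solution: 13 clubs and 39 non-clubs: C(13,1) × C(39,3) = 13 × 9139 = 118,807.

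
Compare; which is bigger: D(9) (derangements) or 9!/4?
D(9)
D(9) = (9-1)·[D(8) + D(7)] = 8·[14,833 + 1,854] = 133,496; 9!/4 = 362,880/4 = 90,720.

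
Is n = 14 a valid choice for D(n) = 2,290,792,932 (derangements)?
No
D(14) = (14-1)·[D(13) + D(12)] = 13·[2,290,792,932 + 176,214,841] = 32,071,101,049, which does not equal 2,290,792,932.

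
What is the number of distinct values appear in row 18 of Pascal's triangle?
10

Working:
Row 18 has entries C(18,0)..C(18,18); by symmetry C(18,k)=C(18,18-k), giving 10 distinct values.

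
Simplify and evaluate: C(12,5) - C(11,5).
C(12,5) - C(11,5) = C(11,4) = 330.

Answer: 330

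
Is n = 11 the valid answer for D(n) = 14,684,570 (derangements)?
Yes
D(11) = (11-1)·[D(10) + D(9)] = 10·[1,334,961 + 133,496] = 14,684,570, which equals 14,684,570.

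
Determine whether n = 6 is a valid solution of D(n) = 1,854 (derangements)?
D(6) = (6-1)·[D(5) + D(4)] = 5·[44 + 9] = 265, which does not equal 1,854.
Final answer: No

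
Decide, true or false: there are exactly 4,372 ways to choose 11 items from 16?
False

Solution: C(16,11) = 4,368 ≠ 4372.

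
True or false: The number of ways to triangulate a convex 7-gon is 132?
False

Triangulations of a convex 7-gon are counted by the Catalan number C_5: C_5 = C(10,5)/(5+1) = 252/6 = 42.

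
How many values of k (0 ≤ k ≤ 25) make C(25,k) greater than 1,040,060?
10

Reasoning: Row 25 is unimodal and symmetric about k=25/2. C(25,7)=480,700 ≤ 1,040,060; C(25,8)=1,081,575 > 1,040,060; by symmetry C(25,k) > 1,040,060 for k = 8..17. That's 17 - 8 + 1 = 10 values.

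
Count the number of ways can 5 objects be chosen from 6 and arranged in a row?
720

P(6,5) = 6!/(6-5)! = 720.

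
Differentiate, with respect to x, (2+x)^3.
3(2+x)^2

Explanation: Using the power rule: d/dx (2+x)^3 = 3(2+x)^{2}.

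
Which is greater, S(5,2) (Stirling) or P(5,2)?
P(5,2)

Explanation: S(5,2) = 2·S(4,2) + S(4,1) = 2·7 + 1 = 15; P(5,2) = 20.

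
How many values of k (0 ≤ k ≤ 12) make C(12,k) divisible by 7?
Checking C(12,k) mod 7 for k = 0..12: divisible at k = 6. That's 1 values.

Answer: 1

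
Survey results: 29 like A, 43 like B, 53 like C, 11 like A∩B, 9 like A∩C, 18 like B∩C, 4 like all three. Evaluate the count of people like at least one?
91

|A∪B∪C| = 29+43+53-11-9-18+4 = 91.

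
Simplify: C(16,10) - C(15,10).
C(16,10) - C(15,10) = C(15,9) = 5,005.
Final answer: 5,005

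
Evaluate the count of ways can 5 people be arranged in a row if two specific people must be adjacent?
48

Explanation: Treat pair as unit: (5-1)! arrangements × 2 internal orders = 48.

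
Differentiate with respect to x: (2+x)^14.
Using the power rule: d/dx (2+x)^14 = 14(2+x)^{13}.

Answer: 14(2+x)^13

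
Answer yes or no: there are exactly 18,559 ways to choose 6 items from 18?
No
C(18,6) = 18,564 ≠ 18559.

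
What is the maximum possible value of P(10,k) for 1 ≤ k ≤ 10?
3,628,800

Solution: P(10,k) increases in k, so maximum at k = 10: 10! = 3,628,800.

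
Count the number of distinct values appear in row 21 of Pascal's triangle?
11

Solution: Row 21 has entries C(21,0)..C(21,21); by symmetry C(21,k)=C(21,21-k), giving 11 distinct values.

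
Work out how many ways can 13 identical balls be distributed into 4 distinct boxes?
560

Reasoning: C(13+4-1, 4-1) = C(16, 3) = 560.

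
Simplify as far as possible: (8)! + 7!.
(8)! + 7! = (8)·7! + 7! = (8+1)·7! = 9·7! = 45,360.

Answer: 45,360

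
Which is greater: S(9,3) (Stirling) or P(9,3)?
S(9,3)

S(9,3) = 3·S(8,3) + S(8,2) = 3·966 + 127 = 3,025; P(9,3) = 504.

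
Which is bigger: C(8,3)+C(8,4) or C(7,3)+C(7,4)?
First=126, Second=70.
Final answer: C(8,3)+C(8,4)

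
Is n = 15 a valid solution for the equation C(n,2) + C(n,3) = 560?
C(15,2) + C(15,3) = 105 + 455 = 560, which equals 560.

Answer: Yes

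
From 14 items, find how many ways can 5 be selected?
C(14,5) = 14! / (5! × (14-5)!)
         = 14! / (5! × 9!)
         = 2,002

Answer: 2,002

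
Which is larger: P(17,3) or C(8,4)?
P(17,3)=4,080, C(8,4)=70.
Final answer: P(17,3)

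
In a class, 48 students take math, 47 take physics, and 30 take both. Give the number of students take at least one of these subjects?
65
|A∪B| = |A|+|B|-|A∩B| = 48+47-30 = 65.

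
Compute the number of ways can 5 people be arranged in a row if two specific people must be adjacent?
Treat pair as unit: (5-1)! arrangements × 2 internal orders = 48.
Final answer: 48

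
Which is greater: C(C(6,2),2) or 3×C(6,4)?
C(C(6,2),2)=105, 3×C(6,4)=45.
Final answer: C(C(6,2),2)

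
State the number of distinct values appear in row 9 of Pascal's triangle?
5

Row 9 has entries C(9,0)..C(9,9); by symmetry C(9,k)=C(9,9-k), giving 5 distinct values.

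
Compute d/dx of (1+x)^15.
Using the power rule: d/dx (1+x)^15 = 15(1+x)^{14}.
Final answer: 15(1+x)^14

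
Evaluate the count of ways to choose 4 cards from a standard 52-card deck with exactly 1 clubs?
118,807
13 clubs and 39 non-clubs: C(13,1) × C(39,3) = 13 × 9139 = 118,807.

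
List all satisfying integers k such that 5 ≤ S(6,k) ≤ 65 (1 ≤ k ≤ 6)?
2, 4, 5

S(6,1)=1; S(6,2)=31; S(6,3)=90; S(6,4)=65; S(6,5)=15; S(6,6)=1. So valid k = 2, 4, 5.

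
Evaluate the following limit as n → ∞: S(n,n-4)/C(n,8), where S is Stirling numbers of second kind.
105

Solution: The leading term of S(n,n-4) as a polynomial in n is (7)!!·C(n,8), so the ratio → (7)!! = 105.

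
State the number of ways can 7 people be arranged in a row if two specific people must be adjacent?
Treat pair as unit: (7-1)! arrangements × 2 internal orders = 1,440.

Answer: 1,440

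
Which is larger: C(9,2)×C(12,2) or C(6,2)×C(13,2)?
C(9,2)×C(12,2)=2,376, C(6,2)×C(13,2)=1,170.
Final answer: C(9,2)×C(12,2)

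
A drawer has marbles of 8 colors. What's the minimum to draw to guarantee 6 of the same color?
41

Solution: Worst case: 5 of each = 40. One more: 41.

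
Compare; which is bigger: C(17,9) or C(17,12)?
C(17,9)

Reasoning: C(17,9)=24,310, C(17,12)=6,188.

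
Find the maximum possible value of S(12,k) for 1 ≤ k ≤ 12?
Row S(12,k) for k = 1..12 (via S(n,k) = k·S(n−1,k) + S(n−1,k−1)): 1, 2,047, 86,526, 611,501, 1,379,400, 1,323,652, 627,396, 159,027, 22,275, 1,705, 66, 1. The row is unimodal; maximum at k = 5: 1,379,400.
Final answer: 1,379,400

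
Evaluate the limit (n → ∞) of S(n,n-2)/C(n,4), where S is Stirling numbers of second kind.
3

The leading term of S(n,n-2) as a polynomial in n is (3)!!·C(n,4), so the ratio → (3)!! = 3.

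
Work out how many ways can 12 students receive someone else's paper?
176,214,841

Solution: Using D(n) = (n-1)[D(n-1) + D(n-2)]:
D(12) = (12-1) × [D(11) + D(10)]
      = 11 × [14684570 + 1334961]
      = 11 × 16019531
      = 176,214,841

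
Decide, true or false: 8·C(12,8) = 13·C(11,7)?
Absorption identity k·C(n,k) = n·C(n-1,k-1). LHS = 8·495 = 3,960; RHS = 13·330 = 4,290.
Final answer: False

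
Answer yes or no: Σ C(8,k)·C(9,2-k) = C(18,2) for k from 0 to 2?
No
Vandermonde's identity gives C(17,2) = 136; RHS C(18,2) = 153.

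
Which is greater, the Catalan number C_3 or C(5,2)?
C(5,2)

Explanation: C_3 = C(6,3)/(3+1) = 20/4 = 5; C(5,2) = 10.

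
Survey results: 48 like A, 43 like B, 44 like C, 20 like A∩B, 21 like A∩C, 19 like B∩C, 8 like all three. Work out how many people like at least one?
|A∪B∪C| = 48+43+44-20-21-19+8 = 83.
Final answer: 83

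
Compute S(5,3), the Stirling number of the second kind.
25
Using the Stirling recurrence: S(n,k) = k·S(n-1,k) + S(n-1,k-1)
S(5,3) = 3·S(4,3) + S(4,2)
         = 3·6 + 7
         = 18 + 7
         = 25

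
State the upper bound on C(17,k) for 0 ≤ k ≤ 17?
24,310
Maximum at k = 8 or k = 9: C(17,8) = 24,310.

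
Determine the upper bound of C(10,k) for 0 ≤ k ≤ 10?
Maximum at k = 5: C(10,5) = 252.
Final answer: 252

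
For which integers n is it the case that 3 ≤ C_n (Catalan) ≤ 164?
C_2=2; C_3=5; C_4=14; C_5=42; C_6=132; C_7=429. So valid n = 3, 4, 5, 6.

Answer: 3, 4, 5, 6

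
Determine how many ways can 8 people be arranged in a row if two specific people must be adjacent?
10,080

Solution: Treat pair as unit: (8-1)! arrangements × 2 internal orders = 10,080.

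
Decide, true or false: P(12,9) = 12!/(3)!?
True

Permutation formula P(n,k) = n!/(n-k)!: 12!/3! = 479,001,600/6 = 79,833,600 = P(12,9). The statement holds.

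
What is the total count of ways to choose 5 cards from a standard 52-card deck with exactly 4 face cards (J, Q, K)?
12 face cards and 40 non-face cards: C(12,4) × C(40,1) = 495 × 40 = 19,800.
Final answer: 19,800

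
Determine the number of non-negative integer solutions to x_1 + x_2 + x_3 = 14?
C(14+3-1, 3-1) = 120.

Answer: 120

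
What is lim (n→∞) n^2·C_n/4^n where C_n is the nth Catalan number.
∞
C_n ~ 4^n/(n^(3/2)√π), so n^2·C_n/4^n ~ n^(2 − 3/2)/√π → ∞.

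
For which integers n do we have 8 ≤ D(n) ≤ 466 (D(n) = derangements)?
4, 5, 6
Using D(n) = (n−1)[D(n−1) + D(n−2)] with D(1)=0, D(2)=1: D(3)=2; D(4)=9; D(5)=44; D(6)=265; D(7)=1,854. So valid n = 4, 5, 6.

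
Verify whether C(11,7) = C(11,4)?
Symmetry C(n,k) = C(n,n-k): C(11,7) = 330 and C(11,4) = 330. Both sides agree, so the statement holds.
Final answer: True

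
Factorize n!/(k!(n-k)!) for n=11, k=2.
C(11,2) = 55

This is the binomial coefficient C(11,2) = 55.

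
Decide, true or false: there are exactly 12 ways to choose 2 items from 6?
False

Solution: C(6,2) = 15 ≠ 12.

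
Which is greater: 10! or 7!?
10!

Working:
10!=3,628,800, 7!=5,040. 10! > 7!.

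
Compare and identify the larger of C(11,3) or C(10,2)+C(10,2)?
C(11,3)

Working:
C(11,3)=165; C(10,2)+C(10,2)=45+45=90.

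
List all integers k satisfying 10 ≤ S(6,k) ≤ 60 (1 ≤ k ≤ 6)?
2, 5
S(6,1)=1; S(6,2)=31; S(6,3)=90; S(6,4)=65; S(6,5)=15; S(6,6)=1. So valid k = 2, 5.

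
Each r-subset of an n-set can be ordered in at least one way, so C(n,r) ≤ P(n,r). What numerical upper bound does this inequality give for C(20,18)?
P(20,18) = 20·19·18·17·16·15·14·13·12·11·10·9·8·7·6·5·4·3 = 1,216,451,004,088,320,000, so C(20,18) ≤ 1,216,451,004,088,320,000. (The bound is loose by a factor of 18! = 6,402,373,705,728,000: C(20,18) = 1,216,451,004,088,320,000/6,402,373,705,728,000 = 190.)

Answer: 1,216,451,004,088,320,000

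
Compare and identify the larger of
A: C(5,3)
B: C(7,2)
B

Explanation: A=C(5,3)=10, B=C(7,2)=21.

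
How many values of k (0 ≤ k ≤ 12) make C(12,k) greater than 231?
Row 12 is unimodal and symmetric about k=12/2. C(12,3)=220 ≤ 231; C(12,4)=495 > 231; by symmetry C(12,k) > 231 for k = 4..8. That's 8 - 4 + 1 = 5 values.
Final answer: 5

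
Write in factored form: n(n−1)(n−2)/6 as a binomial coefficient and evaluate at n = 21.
C(n,3); C(21,3) = 1,330

n(n−1)(n−2)/6 = n!/(3!(n−3)!) = C(n,3). At n = 21: C(21,3) = 1,330.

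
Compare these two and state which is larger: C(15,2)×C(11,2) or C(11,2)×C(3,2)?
C(15,2)×C(11,2)=5,775, C(11,2)×C(3,2)=165.
Final answer: C(15,2)×C(11,2)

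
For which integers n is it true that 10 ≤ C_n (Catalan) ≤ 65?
4, 5
C_3=5; C_4=14; C_5=42; C_6=132. So valid n = 4, 5.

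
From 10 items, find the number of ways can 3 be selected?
120

Working:
C(10,3) = 10! / (3! × (10-3)!)
         = 10! / (3! × 7!)
         = 120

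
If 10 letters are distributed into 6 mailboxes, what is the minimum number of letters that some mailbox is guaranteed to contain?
2

Pigeonhole: ⌈10/6⌉ = 2.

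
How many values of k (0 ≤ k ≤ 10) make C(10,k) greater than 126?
3

Working:
Row 10 is unimodal and symmetric about k=10/2. C(10,3)=120 ≤ 126; C(10,4)=210 > 126; by symmetry C(10,k) > 126 for k = 4..6. That's 6 - 4 + 1 = 3 values.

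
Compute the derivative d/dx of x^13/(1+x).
(13x^12(1+x) - x^13)/(1+x)²

Quotient rule: [13x^{12}(1+x) - x^13]/(1+x)².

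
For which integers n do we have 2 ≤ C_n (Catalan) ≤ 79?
2, 3, 4, 5

Explanation: C_1=1; C_2=2; C_3=5; C_4=14; C_5=42; C_6=132. So valid n = 2, 3, 4, 5.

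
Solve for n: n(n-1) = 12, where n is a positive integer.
4

Solution: n² − n − 12 = 0, so n = (1 ± √(1 + 4·12))/2 = (1 ± √49)/2 = (1 ± 7)/2, i.e. n = 4 or n = -3. Taking the positive root, n = 4 (check: 4×3 = 12).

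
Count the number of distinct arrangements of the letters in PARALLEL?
Word has 8 letters (P=1, A=2, R=1, L=3, E=1). Arrangements: 8!/Π(k!) = 3,360.

Answer: 3,360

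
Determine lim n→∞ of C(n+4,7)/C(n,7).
1
Both numerator and denominator grow as n^7/7! for large n, so the ratio → 1.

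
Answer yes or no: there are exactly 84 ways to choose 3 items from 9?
Yes
C(9,3) = 84.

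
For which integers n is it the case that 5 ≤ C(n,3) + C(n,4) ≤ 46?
4, 5, 6

C(3,3)+C(3,4)=1; C(4,3)+C(4,4)=5; C(5,3)+C(5,4)=15; C(6,3)+C(6,4)=35; C(7,3)+C(7,4)=70. So valid n = 4, 5, 6.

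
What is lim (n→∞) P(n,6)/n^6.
1

P(n,6) = n(n-1)···(n-5) ≈ n^6 for large n. Limit = 1.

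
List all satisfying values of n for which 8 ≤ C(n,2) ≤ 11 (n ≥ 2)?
C(4,2)=6; C(5,2)=10; C(6,2)=15. So valid n = 5.

Answer: 5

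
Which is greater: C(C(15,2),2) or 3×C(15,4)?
C(C(15,2),2)

C(C(15,2),2)=5,460, 3×C(15,4)=4,095.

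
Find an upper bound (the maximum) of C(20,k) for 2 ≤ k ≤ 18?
184,756

Solution: C(20,k) is maximised at the centre of the row: C(20,10) = 184,756.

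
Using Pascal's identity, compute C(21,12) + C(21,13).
497,420

Working:
C(21,12) + C(21,13) = C(22,13) = 497,420.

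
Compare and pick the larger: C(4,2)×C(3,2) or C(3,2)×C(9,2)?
C(4,2)×C(3,2)=18, C(3,2)×C(9,2)=108.

Answer: C(3,2)×C(9,2)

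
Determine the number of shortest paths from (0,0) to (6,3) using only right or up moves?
Choose 6 rights from 9 moves: C(9,6) = 84.

Answer: 84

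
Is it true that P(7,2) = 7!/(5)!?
Permutation formula P(n,k) = n!/(n-k)!: 7!/5! = 5,040/120 = 42 = P(7,2). The statement holds.
Final answer: True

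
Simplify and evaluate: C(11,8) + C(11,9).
220

Explanation: By Pascal's identity: C(12,9) = 220.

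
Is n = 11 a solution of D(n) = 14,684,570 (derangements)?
Yes

Working:
D(11) = (11-1)·[D(10) + D(9)] = 10·[1,334,961 + 133,496] = 14,684,570, which equals 14,684,570.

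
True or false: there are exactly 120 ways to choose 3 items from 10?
True

Solution: C(10,3) = 120.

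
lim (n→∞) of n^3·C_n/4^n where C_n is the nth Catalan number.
∞

C_n ~ 4^n/(n^(3/2)√π), so n^3·C_n/4^n ~ n^(3 − 3/2)/√π → ∞.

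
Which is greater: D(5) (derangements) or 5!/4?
D(5)

Explanation: D(5) = (5-1)·[D(4) + D(3)] = 4·[9 + 2] = 44; 5!/4 = 120/4 = 30.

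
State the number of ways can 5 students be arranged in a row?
120

Arrangements of 5 distinct objects: 5! = 120.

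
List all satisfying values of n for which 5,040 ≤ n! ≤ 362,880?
7, 8, 9
n! is strictly increasing; 7! = 5,040 and 9! = 362,880, so valid n = 7, 8, 9.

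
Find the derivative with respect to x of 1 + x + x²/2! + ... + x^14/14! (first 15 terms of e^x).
1 + x + x²/2! + ... + x^13/13!

Differentiating term by term gives the first 14 terms of e^x.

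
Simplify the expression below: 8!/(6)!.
56

This equals 8×7 = 56.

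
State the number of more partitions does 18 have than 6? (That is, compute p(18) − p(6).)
374

Explanation: Pentagonal recurrence p(n) = p(n−1) + p(n−2) − p(n−5) − p(n−7) + …: p(18) = p(17) + p(16) − p(13) − p(11) + p(6) + p(3) = 297 + 231 − 101 − 56 + 11 + 3 = 385.
p(6) = p(5) + p(4) − p(1) = 7 + 5 − 1 = 11.
Difference = 385 − 11 = 374.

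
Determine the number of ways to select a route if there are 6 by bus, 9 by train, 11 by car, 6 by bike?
By the addition principle: 6 + 9 + 11 + 6 = 32.

Answer: 32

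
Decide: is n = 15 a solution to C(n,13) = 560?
No

Explanation: C(15,13) = 15·14·13·12·11·10·9·8·7·6·5·4·3/13! = 653,837,184,000/6,227,020,800 = 105, which does not equal 560.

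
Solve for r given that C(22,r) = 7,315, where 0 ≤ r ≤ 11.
4

Explanation: C(22,r) is increasing for 0 ≤ r ≤ 11. Stepping up (C(22,r+1) = C(22,r)·(22−r)/(r+1)): C(22,1) = 22, C(22,2) = 231, C(22,3) = 1,540, C(22,4) = 7,315 ✓. So r = 4.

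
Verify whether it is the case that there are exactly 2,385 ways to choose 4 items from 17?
False

Solution: C(17,4) = 2,380 ≠ 2385.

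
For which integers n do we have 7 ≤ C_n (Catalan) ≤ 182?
4, 5, 6

Solution: C_3=5; C_4=14; C_5=42; C_6=132; C_7=429. So valid n = 4, 5, 6.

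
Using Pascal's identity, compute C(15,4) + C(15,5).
4,368
C(15,4) + C(15,5) = C(16,5) = 4,368.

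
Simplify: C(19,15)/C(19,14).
1/3

Explanation: C(n,k+1)/C(n,k) = (n−k)/(k+1). Here (19−14)/(14+1) = 5/15 = 1/3.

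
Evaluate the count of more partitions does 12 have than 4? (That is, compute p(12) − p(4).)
72

Pentagonal recurrence p(n) = p(n−1) + p(n−2) − p(n−5) − p(n−7) + …: p(12) = p(11) + p(10) − p(7) − p(5) + p(0) = 56 + 42 − 15 − 7 + 1 = 77.
p(4) = p(3) + p(2) = 3 + 2 = 5.
Difference = 77 − 5 = 72.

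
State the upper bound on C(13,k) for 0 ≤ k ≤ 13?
1,716

Explanation: Maximum at k = 6 or k = 7: C(13,6) = 1,716.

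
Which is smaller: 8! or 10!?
8!

8!=40,320, 10!=3,628,800. 10! > 8!.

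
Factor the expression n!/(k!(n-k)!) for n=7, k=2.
This is the binomial coefficient C(7,2) = 21.
Final answer: C(7,2) = 21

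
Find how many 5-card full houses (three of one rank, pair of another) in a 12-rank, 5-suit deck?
13,200

Solution: Triple rank: 12. Triple suits: C(5,3)=10. Pair rank: 11. Pair suits: C(5,2)=10. Total: 13,200.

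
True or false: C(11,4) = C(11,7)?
True

C(11,4) = C(11,11-4) by the symmetry property; both equal 330.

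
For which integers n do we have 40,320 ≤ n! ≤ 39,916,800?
8, 9, 10, 11

Working:
n! is strictly increasing; 8! = 40,320 and 11! = 39,916,800, so valid n = 8, 9, 10, 11.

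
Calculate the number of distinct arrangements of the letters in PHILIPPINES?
Word has 11 letters (P=3, H=1, I=3, L=1, N=1, E=1, S=1). Arrangements: 11!/Π(k!) = 1,108,800.

Answer: 1,108,800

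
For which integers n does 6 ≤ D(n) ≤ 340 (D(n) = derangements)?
4, 5, 6
Using D(n) = (n−1)[D(n−1) + D(n−2)] with D(1)=0, D(2)=1: D(3)=2; D(4)=9; D(5)=44; D(6)=265; D(7)=1,854. So valid n = 4, 5, 6.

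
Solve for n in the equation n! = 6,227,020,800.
13

Working:
n! is strictly increasing. 11! = 39,916,800, 12! = 479,001,600, 13! = 6,227,020,800 ✓. So n = 13.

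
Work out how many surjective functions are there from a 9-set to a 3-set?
18,150

Working:
Onto functions = 3! × S(9,3)
First compute S(9,3) via recurrence:
Using the Stirling recurrence: S(n,k) = k·S(n-1,k) + S(n-1,k-1)
S(9,3) = 3·S(8,3) + S(8,2)
         = 3·966 + 127
         = 2898 + 127
         = 3,025
Then: 6 × 3025 = 18,150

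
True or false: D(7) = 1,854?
True

Explanation: Derangements of 7 elements: D(7) = (7-1)·[D(6) + D(5)] = 6·[265 + 44] = 1,854.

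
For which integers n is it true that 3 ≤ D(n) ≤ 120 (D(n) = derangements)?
Using D(n) = (n−1)[D(n−1) + D(n−2)] with D(1)=0, D(2)=1: D(3)=2; D(4)=9; D(5)=44; D(6)=265. So valid n = 4, 5.

Answer: 4, 5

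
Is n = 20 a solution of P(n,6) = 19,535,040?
No

P(20,6) = 20·19·18·17·16·15 = 27,907,200, which does not equal 19,535,040.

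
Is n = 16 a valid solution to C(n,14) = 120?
Yes

C(16,14) = 16·15·14·13·12·11·10·9·8·7·6·5·4·3/14! = 10,461,394,944,000/87,178,291,200 = 120, which equals 120.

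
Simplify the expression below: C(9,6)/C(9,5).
2/3

Solution: C(n,k+1)/C(n,k) = (n−k)/(k+1). Here (9−5)/(5+1) = 4/6 = 2/3.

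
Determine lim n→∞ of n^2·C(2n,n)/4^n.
∞
C(2n,n) ~ 4^n/√(πn), so n^2·C(2n,n)/4^n ~ n^(2 − 1/2)/√π → ∞.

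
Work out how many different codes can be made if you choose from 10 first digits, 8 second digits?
80

Reasoning: By the multiplication principle: 10 × 8 = 80.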